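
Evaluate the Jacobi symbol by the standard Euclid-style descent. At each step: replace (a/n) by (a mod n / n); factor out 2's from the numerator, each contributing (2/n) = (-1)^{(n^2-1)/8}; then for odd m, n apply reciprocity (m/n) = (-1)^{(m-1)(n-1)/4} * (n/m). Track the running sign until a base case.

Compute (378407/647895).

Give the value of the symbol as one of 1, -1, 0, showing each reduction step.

1

flip (378407/647895) -> (647895/378407): both odd, 378407 mod 4 = 3, 647895 mod 4 = 3, so the flip contributes -1; sign now -1
(647895/378407): 647895 mod 378407 = 269488, so (647895/378407) = (269488/378407)
factor out 2^4: 269488 = 2^4·16843; with 378407 mod 8 = 7, (2/378407) = +1; sign now -1; continue with (16843/378407)
flip (16843/378407) -> (378407/16843): both odd, 16843 mod 4 = 3, 378407 mod 4 = 3, so the flip contributes -1; sign now +1
(378407/16843): 378407 mod 16843 = 7861, so (378407/16843) = (7861/16843)
flip (7861/16843) -> (16843/7861): both odd, 7861 mod 4 = 1, 16843 mod 4 = 3, so the flip contributes +1; sign now +1
(16843/7861): 16843 mod 7861 = 1121, so (16843/7861) = (1121/7861)
flip (1121/7861) -> (7861/1121): both odd, 1121 mod 4 = 1, 7861 mod 4 = 1, so the flip contributes +1; sign now +1
(7861/1121): 7861 mod 1121 = 14, so (7861/1121) = (14/1121)
factor out 2^1: 14 = 2^1·7; with 1121 mod 8 = 1, (2/1121) = +1; sign now +1; continue with (7/1121)
flip (7/1121) -> (1121/7): both odd, 7 mod 4 = 3, 1121 mod 4 = 1, so the flip contributes +1; sign now +1
(1121/7): 1121 mod 7 = 1, so (1121/7) = (1/7)
reached (1/7) = 1, so the symbol is +1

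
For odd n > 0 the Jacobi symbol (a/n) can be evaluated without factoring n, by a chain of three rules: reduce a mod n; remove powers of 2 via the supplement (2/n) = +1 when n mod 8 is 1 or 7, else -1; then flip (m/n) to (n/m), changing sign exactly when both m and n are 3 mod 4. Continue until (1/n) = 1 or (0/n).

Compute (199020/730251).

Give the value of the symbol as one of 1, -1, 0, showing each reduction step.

199020 = 2^2·49755; (2/730251) = -1 since 730251 mod 8 = 3, so (199020/730251) = (-1)^2·(49755/730251); sign now +1
reciprocity: (49755/730251) = -1·(730251/49755) since 49755 mod 4 = 3, 730251 mod 4 = 3; sign now -1
(730251/49755) = (33681/49755)   [reduce mod 49755]
reciprocity: (33681/49755) = +1·(49755/33681) since 33681 mod 4 = 1, 49755 mod 4 = 3; sign now -1
(49755/33681) = (16074/33681)   [reduce mod 33681]
16074 = 2^1·8037; (2/33681) = +1 since 33681 mod 8 = 1, so (16074/33681) = (+1)^1·(8037/33681); sign now -1
reciprocity: (8037/33681) = +1·(33681/8037) since 8037 mod 4 = 1, 33681 mod 4 = 1; sign now -1
(33681/8037) = (1533/8037)   [reduce mod 8037]
reciprocity: (1533/8037) = +1·(8037/1533) since 1533 mod 4 = 1, 8037 mod 4 = 1; sign now -1
(8037/1533) = (372/1533)   [reduce mod 1533]
372 = 2^2·93; (2/1533) = -1 since 1533 mod 8 = 5, so (372/1533) = (-1)^2·(93/1533); sign now -1
reciprocity: (93/1533) = +1·(1533/93) since 93 mod 4 = 1, 1533 mod 4 = 1; sign now -1
(1533/93) = (45/93)   [reduce mod 93]
reciprocity: (45/93) = +1·(93/45) since 45 mod 4 = 1, 93 mod 4 = 1; sign now -1
(93/45) = (3/45)   [reduce mod 45]
reciprocity: (3/45) = +1·(45/3) since 3 mod 4 = 3, 45 mod 4 = 1; sign now -1
(45/3) = (0/3)   [reduce mod 3]
(0/3) = 0   [gcd(a, n) > 1]; final value = 0

0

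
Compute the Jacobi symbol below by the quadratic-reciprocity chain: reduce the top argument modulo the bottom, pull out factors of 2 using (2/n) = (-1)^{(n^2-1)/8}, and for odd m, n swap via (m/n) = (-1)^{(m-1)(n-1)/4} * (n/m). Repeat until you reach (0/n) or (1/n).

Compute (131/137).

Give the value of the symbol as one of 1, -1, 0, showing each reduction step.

flip (131/137) -> (137/131): both odd, 131 mod 4 = 3, 137 mod 4 = 1, so the flip contributes +1; sign now +1
(137/131): 137 mod 131 = 6, so (137/131) = (6/131)
factor out 2^1: 6 = 2^1·3; with 131 mod 8 = 3, (2/131) = -1; sign now -1; continue with (3/131)
flip (3/131) -> (131/3): both odd, 3 mod 4 = 3, 131 mod 4 = 3, so the flip contributes -1; sign now +1
(131/3): 131 mod 3 = 2, so (131/3) = (2/3)
factor out 2^1: 2 = 2^1·1; with 3 mod 8 = 3, (2/3) = -1; sign now -1; continue with (1/3)
reached (1/3) = 1, so the symbol is -1

-1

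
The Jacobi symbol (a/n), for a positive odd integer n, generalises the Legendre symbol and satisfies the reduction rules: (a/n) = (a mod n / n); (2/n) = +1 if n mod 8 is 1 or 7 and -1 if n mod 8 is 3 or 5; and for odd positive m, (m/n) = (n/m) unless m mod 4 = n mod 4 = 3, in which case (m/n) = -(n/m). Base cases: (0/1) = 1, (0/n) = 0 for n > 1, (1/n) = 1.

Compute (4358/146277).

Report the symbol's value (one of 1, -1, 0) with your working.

4358 = 2^1·2179; (2/146277) = -1 since 146277 mod 8 = 5, so (4358/146277) = (-1)^1·(2179/146277); sign now -1
reciprocity: (2179/146277) = +1·(146277/2179) since 2179 mod 4 = 3, 146277 mod 4 = 1; sign now -1
(146277/2179) = (284/2179)   [reduce mod 2179]
284 = 2^2·71; (2/2179) = -1 since 2179 mod 8 = 3, so (284/2179) = (-1)^2·(71/2179); sign now -1
reciprocity: (71/2179) = -1·(2179/71) since 71 mod 4 = 3, 2179 mod 4 = 3; sign now +1
(2179/71) = (49/71)   [reduce mod 71]
reciprocity: (49/71) = +1·(71/49) since 49 mod 4 = 1, 71 mod 4 = 3; sign now +1
(71/49) = (22/49)   [reduce mod 49]
22 = 2^1·11; (2/49) = +1 since 49 mod 8 = 1, so (22/49) = (+1)^1·(11/49); sign now +1
reciprocity: (11/49) = +1·(49/11) since 11 mod 4 = 3, 49 mod 4 = 1; sign now +1
(49/11) = (5/11)   [reduce mod 11]
reciprocity: (5/11) = +1·(11/5) since 5 mod 4 = 1, 11 mod 4 = 3; sign now +1
(11/5) = (1/5)   [reduce mod 5]
(1/5) = 1; final value = sign = +1

1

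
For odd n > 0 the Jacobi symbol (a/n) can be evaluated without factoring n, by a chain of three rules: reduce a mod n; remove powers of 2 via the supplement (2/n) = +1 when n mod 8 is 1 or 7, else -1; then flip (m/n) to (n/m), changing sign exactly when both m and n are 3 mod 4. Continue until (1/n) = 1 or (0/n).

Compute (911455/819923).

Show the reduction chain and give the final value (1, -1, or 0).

1

(911455/819923) = (91532/819923)   [reduce mod 819923]
91532 = 2^2·22883; (2/819923) = -1 since 819923 mod 8 = 3, so (91532/819923) = (-1)^2·(22883/819923); sign now +1
reciprocity: (22883/819923) = -1·(819923/22883) since 22883 mod 4 = 3, 819923 mod 4 = 3; sign now -1
(819923/22883) = (19018/22883)   [reduce mod 22883]
19018 = 2^1·9509; (2/22883) = -1 since 22883 mod 8 = 3, so (19018/22883) = (-1)^1·(9509/22883); sign now +1
reciprocity: (9509/22883) = +1·(22883/9509) since 9509 mod 4 = 1, 22883 mod 4 = 3; sign now +1
(22883/9509) = (3865/9509)   [reduce mod 9509]
reciprocity: (3865/9509) = +1·(9509/3865) since 3865 mod 4 = 1, 9509 mod 4 = 1; sign now +1
(9509/3865) = (1779/3865)   [reduce mod 3865]
reciprocity: (1779/3865) = +1·(3865/1779) since 1779 mod 4 = 3, 3865 mod 4 = 1; sign now +1
(3865/1779) = (307/1779)   [reduce mod 1779]
reciprocity: (307/1779) = -1·(1779/307) since 307 mod 4 = 3, 1779 mod 4 = 3; sign now -1
(1779/307) = (244/307)   [reduce mod 307]
244 = 2^2·61; (2/307) = -1 since 307 mod 8 = 3, so (244/307) = (-1)^2·(61/307); sign now -1
reciprocity: (61/307) = +1·(307/61) since 61 mod 4 = 1, 307 mod 4 = 3; sign now -1
(307/61) = (2/61)   [reduce mod 61]
2 = 2^1·1; (2/61) = -1 since 61 mod 8 = 5, so (2/61) = (-1)^1·(1/61); sign now +1
(1/61) = 1; final value = sign = +1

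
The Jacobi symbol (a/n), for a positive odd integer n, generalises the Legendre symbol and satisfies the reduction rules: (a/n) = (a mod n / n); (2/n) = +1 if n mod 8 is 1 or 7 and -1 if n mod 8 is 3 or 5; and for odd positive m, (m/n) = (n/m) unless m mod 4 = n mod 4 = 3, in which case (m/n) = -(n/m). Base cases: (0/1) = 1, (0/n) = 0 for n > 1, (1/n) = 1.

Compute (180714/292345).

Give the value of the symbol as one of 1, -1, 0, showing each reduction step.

factor out 2^1: 180714 = 2^1·90357; with 292345 mod 8 = 1, (2/292345) = +1; sign now +1; continue with (90357/292345)
flip (90357/292345) -> (292345/90357): both odd, 90357 mod 4 = 1, 292345 mod 4 = 1, so the flip contributes +1; sign now +1
(292345/90357): 292345 mod 90357 = 21274, so (292345/90357) = (21274/90357)
factor out 2^1: 21274 = 2^1·10637; with 90357 mod 8 = 5, (2/90357) = -1; sign now -1; continue with (10637/90357)
flip (10637/90357) -> (90357/10637): both odd, 10637 mod 4 = 1, 90357 mod 4 = 1, so the flip contributes +1; sign now -1
(90357/10637): 90357 mod 10637 = 5261, so (90357/10637) = (5261/10637)
flip (5261/10637) -> (10637/5261): both odd, 5261 mod 4 = 1, 10637 mod 4 = 1, so the flip contributes +1; sign now -1
(10637/5261): 10637 mod 5261 = 115, so (10637/5261) = (115/5261)
flip (115/5261) -> (5261/115): both odd, 115 mod 4 = 3, 5261 mod 4 = 1, so the flip contributes +1; sign now -1
(5261/115): 5261 mod 115 = 86, so (5261/115) = (86/115)
factor out 2^1: 86 = 2^1·43; with 115 mod 8 = 3, (2/115) = -1; sign now +1; continue with (43/115)
flip (43/115) -> (115/43): both odd, 43 mod 4 = 3, 115 mod 4 = 3, so the flip contributes -1; sign now -1
(115/43): 115 mod 43 = 29, so (115/43) = (29/43)
flip (29/43) -> (43/29): both odd, 29 mod 4 = 1, 43 mod 4 = 3, so the flip contributes +1; sign now -1
(43/29): 43 mod 29 = 14, so (43/29) = (14/29)
factor out 2^1: 14 = 2^1·7; with 29 mod 8 = 5, (2/29) = -1; sign now +1; continue with (7/29)
flip (7/29) -> (29/7): both odd, 7 mod 4 = 3, 29 mod 4 = 1, so the flip contributes +1; sign now +1
(29/7): 29 mod 7 = 1, so (29/7) = (1/7)
reached (1/7) = 1, so the symbol is +1

1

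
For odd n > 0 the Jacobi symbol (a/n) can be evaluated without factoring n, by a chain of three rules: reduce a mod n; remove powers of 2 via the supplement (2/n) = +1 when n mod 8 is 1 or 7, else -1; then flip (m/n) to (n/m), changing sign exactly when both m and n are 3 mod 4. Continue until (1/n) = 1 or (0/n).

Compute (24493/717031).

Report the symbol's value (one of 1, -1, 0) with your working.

0

reciprocity: (24493/717031) = +1·(717031/24493) since 24493 mod 4 = 1, 717031 mod 4 = 3; sign now +1
(717031/24493) = (6734/24493)   [reduce mod 24493]
6734 = 2^1·3367; (2/24493) = -1 since 24493 mod 8 = 5, so (6734/24493) = (-1)^1·(3367/24493); sign now -1
reciprocity: (3367/24493) = +1·(24493/3367) since 3367 mod 4 = 3, 24493 mod 4 = 1; sign now -1
(24493/3367) = (924/3367)   [reduce mod 3367]
924 = 2^2·231; (2/3367) = +1 since 3367 mod 8 = 7, so (924/3367) = (+1)^2·(231/3367); sign now -1
reciprocity: (231/3367) = -1·(3367/231) since 231 mod 4 = 3, 3367 mod 4 = 3; sign now +1
(3367/231) = (133/231)   [reduce mod 231]
reciprocity: (133/231) = +1·(231/133) since 133 mod 4 = 1, 231 mod 4 = 3; sign now +1
(231/133) = (98/133)   [reduce mod 133]
98 = 2^1·49; (2/133) = -1 since 133 mod 8 = 5, so (98/133) = (-1)^1·(49/133); sign now -1
reciprocity: (49/133) = +1·(133/49) since 49 mod 4 = 1, 133 mod 4 = 1; sign now -1
(133/49) = (35/49)   [reduce mod 49]
reciprocity: (35/49) = +1·(49/35) since 35 mod 4 = 3, 49 mod 4 = 1; sign now -1
(49/35) = (14/35)   [reduce mod 35]
14 = 2^1·7; (2/35) = -1 since 35 mod 8 = 3, so (14/35) = (-1)^1·(7/35); sign now +1
reciprocity: (7/35) = -1·(35/7) since 7 mod 4 = 3, 35 mod 4 = 3; sign now -1
(35/7) = (0/7)   [reduce mod 7]
(0/7) = 0   [gcd(a, n) > 1]; final value = 0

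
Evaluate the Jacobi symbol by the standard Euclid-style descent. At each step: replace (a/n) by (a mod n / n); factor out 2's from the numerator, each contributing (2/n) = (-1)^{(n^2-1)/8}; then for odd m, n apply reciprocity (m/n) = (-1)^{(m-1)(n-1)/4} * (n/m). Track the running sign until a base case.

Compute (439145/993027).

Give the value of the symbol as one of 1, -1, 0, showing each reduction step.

0

reciprocity: (439145/993027) = +1·(993027/439145) since 439145 mod 4 = 1, 993027 mod 4 = 3; sign now +1
(993027/439145) = (114737/439145)   [reduce mod 439145]
reciprocity: (114737/439145) = +1·(439145/114737) since 114737 mod 4 = 1, 439145 mod 4 = 1; sign now +1
(439145/114737) = (94934/114737)   [reduce mod 114737]
94934 = 2^1·47467; (2/114737) = +1 since 114737 mod 8 = 1, so (94934/114737) = (+1)^1·(47467/114737); sign now +1
reciprocity: (47467/114737) = +1·(114737/47467) since 47467 mod 4 = 3, 114737 mod 4 = 1; sign now +1
(114737/47467) = (19803/47467)   [reduce mod 47467]
reciprocity: (19803/47467) = -1·(47467/19803) since 19803 mod 4 = 3, 47467 mod 4 = 3; sign now -1
(47467/19803) = (7861/19803)   [reduce mod 19803]
reciprocity: (7861/19803) = +1·(19803/7861) since 7861 mod 4 = 1, 19803 mod 4 = 3; sign now -1
(19803/7861) = (4081/7861)   [reduce mod 7861]
reciprocity: (4081/7861) = +1·(7861/4081) since 4081 mod 4 = 1, 7861 mod 4 = 1; sign now -1
(7861/4081) = (3780/4081)   [reduce mod 4081]
3780 = 2^2·945; (2/4081) = +1 since 4081 mod 8 = 1, so (3780/4081) = (+1)^2·(945/4081); sign now -1
reciprocity: (945/4081) = +1·(4081/945) since 945 mod 4 = 1, 4081 mod 4 = 1; sign now -1
(4081/945) = (301/945)   [reduce mod 945]
reciprocity: (301/945) = +1·(945/301) since 301 mod 4 = 1, 945 mod 4 = 1; sign now -1
(945/301) = (42/301)   [reduce mod 301]
42 = 2^1·21; (2/301) = -1 since 301 mod 8 = 5, so (42/301) = (-1)^1·(21/301); sign now +1
reciprocity: (21/301) = +1·(301/21) since 21 mod 4 = 1, 301 mod 4 = 1; sign now +1
(301/21) = (7/21)   [reduce mod 21]
reciprocity: (7/21) = +1·(21/7) since 7 mod 4 = 3, 21 mod 4 = 1; sign now +1
(21/7) = (0/7)   [reduce mod 7]
(0/7) = 0   [gcd(a, n) > 1]; final value = 0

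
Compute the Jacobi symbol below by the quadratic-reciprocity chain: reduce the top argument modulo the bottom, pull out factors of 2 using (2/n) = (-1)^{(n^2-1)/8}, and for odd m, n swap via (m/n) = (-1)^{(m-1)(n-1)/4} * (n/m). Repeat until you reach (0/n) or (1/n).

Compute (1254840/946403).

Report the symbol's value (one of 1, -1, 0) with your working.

1

(1254840/946403) = (308437/946403)   [reduce mod 946403]
reciprocity: (308437/946403) = +1·(946403/308437) since 308437 mod 4 = 1, 946403 mod 4 = 3; sign now +1
(946403/308437) = (21092/308437)   [reduce mod 308437]
21092 = 2^2·5273; (2/308437) = -1 since 308437 mod 8 = 5, so (21092/308437) = (-1)^2·(5273/308437); sign now +1
reciprocity: (5273/308437) = +1·(308437/5273) since 5273 mod 4 = 1, 308437 mod 4 = 1; sign now +1
(308437/5273) = (2603/5273)   [reduce mod 5273]
reciprocity: (2603/5273) = +1·(5273/2603) since 2603 mod 4 = 3, 5273 mod 4 = 1; sign now +1
(5273/2603) = (67/2603)   [reduce mod 2603]
reciprocity: (67/2603) = -1·(2603/67) since 67 mod 4 = 3, 2603 mod 4 = 3; sign now -1
(2603/67) = (57/67)   [reduce mod 67]
reciprocity: (57/67) = +1·(67/57) since 57 mod 4 = 1, 67 mod 4 = 3; sign now -1
(67/57) = (10/57)   [reduce mod 57]
10 = 2^1·5; (2/57) = +1 since 57 mod 8 = 1, so (10/57) = (+1)^1·(5/57); sign now -1
reciprocity: (5/57) = +1·(57/5) since 5 mod 4 = 1, 57 mod 4 = 1; sign now -1
(57/5) = (2/5)   [reduce mod 5]
2 = 2^1·1; (2/5) = -1 since 5 mod 8 = 5, so (2/5) = (-1)^1·(1/5); sign now +1
(1/5) = 1; final value = sign = +1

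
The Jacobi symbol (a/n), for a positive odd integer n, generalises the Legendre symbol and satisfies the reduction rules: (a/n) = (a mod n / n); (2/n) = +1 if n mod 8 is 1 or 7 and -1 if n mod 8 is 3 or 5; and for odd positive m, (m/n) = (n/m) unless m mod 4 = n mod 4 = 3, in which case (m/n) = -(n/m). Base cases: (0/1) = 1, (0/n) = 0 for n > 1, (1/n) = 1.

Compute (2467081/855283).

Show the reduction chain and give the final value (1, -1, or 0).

(2467081/855283): 2467081 mod 855283 = 756515, so (2467081/855283) = (756515/855283)
flip (756515/855283) -> (855283/756515): both odd, 756515 mod 4 = 3, 855283 mod 4 = 3, so the flip contributes -1; sign now -1
(855283/756515): 855283 mod 756515 = 98768, so (855283/756515) = (98768/756515)
factor out 2^4: 98768 = 2^4·6173; with 756515 mod 8 = 3, (2/756515) = -1; sign now -1; continue with (6173/756515)
flip (6173/756515) -> (756515/6173): both odd, 6173 mod 4 = 1, 756515 mod 4 = 3, so the flip contributes +1; sign now -1
(756515/6173): 756515 mod 6173 = 3409, so (756515/6173) = (3409/6173)
flip (3409/6173) -> (6173/3409): both odd, 3409 mod 4 = 1, 6173 mod 4 = 1, so the flip contributes +1; sign now -1
(6173/3409): 6173 mod 3409 = 2764, so (6173/3409) = (2764/3409)
factor out 2^2: 2764 = 2^2·691; with 3409 mod 8 = 1, (2/3409) = +1; sign now -1; continue with (691/3409)
flip (691/3409) -> (3409/691): both odd, 691 mod 4 = 3, 3409 mod 4 = 1, so the flip contributes +1; sign now -1
(3409/691): 3409 mod 691 = 645, so (3409/691) = (645/691)
flip (645/691) -> (691/645): both odd, 645 mod 4 = 1, 691 mod 4 = 3, so the flip contributes +1; sign now -1
(691/645): 691 mod 645 = 46, so (691/645) = (46/645)
factor out 2^1: 46 = 2^1·23; with 645 mod 8 = 5, (2/645) = -1; sign now +1; continue with (23/645)
flip (23/645) -> (645/23): both odd, 23 mod 4 = 3, 645 mod 4 = 1, so the flip contributes +1; sign now +1
(645/23): 645 mod 23 = 1, so (645/23) = (1/23)
reached (1/23) = 1, so the symbol is +1

1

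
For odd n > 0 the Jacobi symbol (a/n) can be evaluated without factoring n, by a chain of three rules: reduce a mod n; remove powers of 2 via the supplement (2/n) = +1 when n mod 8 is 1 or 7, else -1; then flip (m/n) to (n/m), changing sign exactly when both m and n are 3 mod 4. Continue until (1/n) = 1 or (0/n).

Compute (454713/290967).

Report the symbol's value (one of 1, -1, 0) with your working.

0

(454713/290967) = (163746/290967)   [reduce mod 290967]
163746 = 2^1·81873; (2/290967) = +1 since 290967 mod 8 = 7, so (163746/290967) = (+1)^1·(81873/290967); sign now +1
reciprocity: (81873/290967) = +1·(290967/81873) since 81873 mod 4 = 1, 290967 mod 4 = 3; sign now +1
(290967/81873) = (45348/81873)   [reduce mod 81873]
45348 = 2^2·11337; (2/81873) = +1 since 81873 mod 8 = 1, so (45348/81873) = (+1)^2·(11337/81873); sign now +1
reciprocity: (11337/81873) = +1·(81873/11337) since 11337 mod 4 = 1, 81873 mod 4 = 1; sign now +1
(81873/11337) = (2514/11337)   [reduce mod 11337]
2514 = 2^1·1257; (2/11337) = +1 since 11337 mod 8 = 1, so (2514/11337) = (+1)^1·(1257/11337); sign now +1
reciprocity: (1257/11337) = +1·(11337/1257) since 1257 mod 4 = 1, 11337 mod 4 = 1; sign now +1
(11337/1257) = (24/1257)   [reduce mod 1257]
24 = 2^3·3; (2/1257) = +1 since 1257 mod 8 = 1, so (24/1257) = (+1)^3·(3/1257); sign now +1
reciprocity: (3/1257) = +1·(1257/3) since 3 mod 4 = 3, 1257 mod 4 = 1; sign now +1
(1257/3) = (0/3)   [reduce mod 3]
(0/3) = 0   [gcd(a, n) > 1]; final value = 0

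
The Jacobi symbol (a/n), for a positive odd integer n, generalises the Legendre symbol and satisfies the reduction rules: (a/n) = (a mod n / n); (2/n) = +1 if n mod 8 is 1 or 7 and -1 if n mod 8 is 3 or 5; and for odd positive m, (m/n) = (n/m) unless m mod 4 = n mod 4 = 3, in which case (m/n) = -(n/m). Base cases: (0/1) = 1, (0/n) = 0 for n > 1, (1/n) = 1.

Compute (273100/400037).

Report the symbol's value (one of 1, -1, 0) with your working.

-1

273100 = 2^2·68275; (2/400037) = -1 since 400037 mod 8 = 5, so (273100/400037) = (-1)^2·(68275/400037); sign now +1
reciprocity: (68275/400037) = +1·(400037/68275) since 68275 mod 4 = 3, 400037 mod 4 = 1; sign now +1
(400037/68275) = (58662/68275)   [reduce mod 68275]
58662 = 2^1·29331; (2/68275) = -1 since 68275 mod 8 = 3, so (58662/68275) = (-1)^1·(29331/68275); sign now -1
reciprocity: (29331/68275) = -1·(68275/29331) since 29331 mod 4 = 3, 68275 mod 4 = 3; sign now +1
(68275/29331) = (9613/29331)   [reduce mod 29331]
reciprocity: (9613/29331) = +1·(29331/9613) since 9613 mod 4 = 1, 29331 mod 4 = 3; sign now +1
(29331/9613) = (492/9613)   [reduce mod 9613]
492 = 2^2·123; (2/9613) = -1 since 9613 mod 8 = 5, so (492/9613) = (-1)^2·(123/9613); sign now +1
reciprocity: (123/9613) = +1·(9613/123) since 123 mod 4 = 3, 9613 mod 4 = 1; sign now +1
(9613/123) = (19/123)   [reduce mod 123]
reciprocity: (19/123) = -1·(123/19) since 19 mod 4 = 3, 123 mod 4 = 3; sign now -1
(123/19) = (9/19)   [reduce mod 19]
reciprocity: (9/19) = +1·(19/9) since 9 mod 4 = 1, 19 mod 4 = 3; sign now -1
(19/9) = (1/9)   [reduce mod 9]
(1/9) = 1; final value = sign = -1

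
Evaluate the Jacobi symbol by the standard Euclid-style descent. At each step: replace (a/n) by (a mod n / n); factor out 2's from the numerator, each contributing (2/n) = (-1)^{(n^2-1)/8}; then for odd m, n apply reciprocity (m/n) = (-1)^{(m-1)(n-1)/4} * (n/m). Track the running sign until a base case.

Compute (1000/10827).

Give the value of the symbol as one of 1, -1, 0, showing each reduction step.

factor out 2^3: 1000 = 2^3·125; with 10827 mod 8 = 3, (2/10827) = -1; sign now -1; continue with (125/10827)
flip (125/10827) -> (10827/125): both odd, 125 mod 4 = 1, 10827 mod 4 = 3, so the flip contributes +1; sign now -1
(10827/125): 10827 mod 125 = 77, so (10827/125) = (77/125)
flip (77/125) -> (125/77): both odd, 77 mod 4 = 1, 125 mod 4 = 1, so the flip contributes +1; sign now -1
(125/77): 125 mod 77 = 48, so (125/77) = (48/77)
factor out 2^4: 48 = 2^4·3; with 77 mod 8 = 5, (2/77) = -1; sign now -1; continue with (3/77)
flip (3/77) -> (77/3): both odd, 3 mod 4 = 3, 77 mod 4 = 1, so the flip contributes +1; sign now -1
(77/3): 77 mod 3 = 2, so (77/3) = (2/3)
factor out 2^1: 2 = 2^1·1; with 3 mod 8 = 3, (2/3) = -1; sign now +1; continue with (1/3)
reached (1/3) = 1, so the symbol is +1

1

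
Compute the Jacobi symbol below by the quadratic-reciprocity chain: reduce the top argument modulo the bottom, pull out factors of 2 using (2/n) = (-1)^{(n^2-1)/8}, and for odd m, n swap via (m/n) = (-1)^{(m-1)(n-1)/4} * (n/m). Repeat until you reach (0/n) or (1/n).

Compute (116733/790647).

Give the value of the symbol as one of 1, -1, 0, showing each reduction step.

flip (116733/790647) -> (790647/116733): both odd, 116733 mod 4 = 1, 790647 mod 4 = 3, so the flip contributes +1; sign now +1
(790647/116733): 790647 mod 116733 = 90249, so (790647/116733) = (90249/116733)
flip (90249/116733) -> (116733/90249): both odd, 90249 mod 4 = 1, 116733 mod 4 = 1, so the flip contributes +1; sign now +1
(116733/90249): 116733 mod 90249 = 26484, so (116733/90249) = (26484/90249)
factor out 2^2: 26484 = 2^2·6621; with 90249 mod 8 = 1, (2/90249) = +1; sign now +1; continue with (6621/90249)
flip (6621/90249) -> (90249/6621): both odd, 6621 mod 4 = 1, 90249 mod 4 = 1, so the flip contributes +1; sign now +1
(90249/6621): 90249 mod 6621 = 4176, so (90249/6621) = (4176/6621)
factor out 2^4: 4176 = 2^4·261; with 6621 mod 8 = 5, (2/6621) = -1; sign now +1; continue with (261/6621)
flip (261/6621) -> (6621/261): both odd, 261 mod 4 = 1, 6621 mod 4 = 1, so the flip contributes +1; sign now +1
(6621/261): 6621 mod 261 = 96, so (6621/261) = (96/261)
factor out 2^5: 96 = 2^5·3; with 261 mod 8 = 5, (2/261) = -1; sign now -1; continue with (3/261)
flip (3/261) -> (261/3): both odd, 3 mod 4 = 3, 261 mod 4 = 1, so the flip contributes +1; sign now -1
(261/3): 261 mod 3 = 0, so (261/3) = (0/3)
reached (0/3); gcd(a, n) > 1, so (0/3) = 0 and the symbol is 0

0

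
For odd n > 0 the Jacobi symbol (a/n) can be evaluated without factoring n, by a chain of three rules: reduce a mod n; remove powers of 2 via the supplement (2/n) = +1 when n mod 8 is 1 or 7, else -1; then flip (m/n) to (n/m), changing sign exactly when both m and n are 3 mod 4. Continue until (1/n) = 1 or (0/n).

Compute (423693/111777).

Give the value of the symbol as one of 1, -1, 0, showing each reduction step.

(423693/111777): 423693 mod 111777 = 88362, so (423693/111777) = (88362/111777)
factor out 2^1: 88362 = 2^1·44181; with 111777 mod 8 = 1, (2/111777) = +1; sign now +1; continue with (44181/111777)
flip (44181/111777) -> (111777/44181): both odd, 44181 mod 4 = 1, 111777 mod 4 = 1, so the flip contributes +1; sign now +1
(111777/44181): 111777 mod 44181 = 23415, so (111777/44181) = (23415/44181)
flip (23415/44181) -> (44181/23415): both odd, 23415 mod 4 = 3, 44181 mod 4 = 1, so the flip contributes +1; sign now +1
(44181/23415): 44181 mod 23415 = 20766, so (44181/23415) = (20766/23415)
factor out 2^1: 20766 = 2^1·10383; with 23415 mod 8 = 7, (2/23415) = +1; sign now +1; continue with (10383/23415)
flip (10383/23415) -> (23415/10383): both odd, 10383 mod 4 = 3, 23415 mod 4 = 3, so the flip contributes -1; sign now -1
(23415/10383): 23415 mod 10383 = 2649, so (23415/10383) = (2649/10383)
flip (2649/10383) -> (10383/2649): both odd, 2649 mod 4 = 1, 10383 mod 4 = 3, so the flip contributes +1; sign now -1
(10383/2649): 10383 mod 2649 = 2436, so (10383/2649) = (2436/2649)
factor out 2^2: 2436 = 2^2·609; with 2649 mod 8 = 1, (2/2649) = +1; sign now -1; continue with (609/2649)
flip (609/2649) -> (2649/609): both odd, 609 mod 4 = 1, 2649 mod 4 = 1, so the flip contributes +1; sign now -1
(2649/609): 2649 mod 609 = 213, so (2649/609) = (213/609)
flip (213/609) -> (609/213): both odd, 213 mod 4 = 1, 609 mod 4 = 1, so the flip contributes +1; sign now -1
(609/213): 609 mod 213 = 183, so (609/213) = (183/213)
flip (183/213) -> (213/183): both odd, 183 mod 4 = 3, 213 mod 4 = 1, so the flip contributes +1; sign now -1
(213/183): 213 mod 183 = 30, so (213/183) = (30/183)
factor out 2^1: 30 = 2^1·15; with 183 mod 8 = 7, (2/183) = +1; sign now -1; continue with (15/183)
flip (15/183) -> (183/15): both odd, 15 mod 4 = 3, 183 mod 4 = 3, so the flip contributes -1; sign now +1
(183/15): 183 mod 15 = 3, so (183/15) = (3/15)
flip (3/15) -> (15/3): both odd, 3 mod 4 = 3, 15 mod 4 = 3, so the flip contributes -1; sign now -1
(15/3): 15 mod 3 = 0, so (15/3) = (0/3)
reached (0/3); gcd(a, n) > 1, so (0/3) = 0 and the symbol is 0

0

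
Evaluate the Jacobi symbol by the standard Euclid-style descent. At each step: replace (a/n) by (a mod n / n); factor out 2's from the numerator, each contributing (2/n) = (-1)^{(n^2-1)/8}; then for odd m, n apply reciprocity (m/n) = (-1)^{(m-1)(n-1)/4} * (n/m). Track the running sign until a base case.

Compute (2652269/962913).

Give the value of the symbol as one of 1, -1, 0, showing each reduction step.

(2652269/962913): 2652269 mod 962913 = 726443, so (2652269/962913) = (726443/962913)
flip (726443/962913) -> (962913/726443): both odd, 726443 mod 4 = 3, 962913 mod 4 = 1, so the flip contributes +1; sign now +1
(962913/726443): 962913 mod 726443 = 236470, so (962913/726443) = (236470/726443)
factor out 2^1: 236470 = 2^1·118235; with 726443 mod 8 = 3, (2/726443) = -1; sign now -1; continue with (118235/726443)
flip (118235/726443) -> (726443/118235): both odd, 118235 mod 4 = 3, 726443 mod 4 = 3, so the flip contributes -1; sign now +1
(726443/118235): 726443 mod 118235 = 17033, so (726443/118235) = (17033/118235)
flip (17033/118235) -> (118235/17033): both odd, 17033 mod 4 = 1, 118235 mod 4 = 3, so the flip contributes +1; sign now +1
(118235/17033): 118235 mod 17033 = 16037, so (118235/17033) = (16037/17033)
flip (16037/17033) -> (17033/16037): both odd, 16037 mod 4 = 1, 17033 mod 4 = 1, so the flip contributes +1; sign now +1
(17033/16037): 17033 mod 16037 = 996, so (17033/16037) = (996/16037)
factor out 2^2: 996 = 2^2·249; with 16037 mod 8 = 5, (2/16037) = -1; sign now +1; continue with (249/16037)
flip (249/16037) -> (16037/249): both odd, 249 mod 4 = 1, 16037 mod 4 = 1, so the flip contributes +1; sign now +1
(16037/249): 16037 mod 249 = 101, so (16037/249) = (101/249)
flip (101/249) -> (249/101): both odd, 101 mod 4 = 1, 249 mod 4 = 1, so the flip contributes +1; sign now +1
(249/101): 249 mod 101 = 47, so (249/101) = (47/101)
flip (47/101) -> (101/47): both odd, 47 mod 4 = 3, 101 mod 4 = 1, so the flip contributes +1; sign now +1
(101/47): 101 mod 47 = 7, so (101/47) = (7/47)
flip (7/47) -> (47/7): both odd, 7 mod 4 = 3, 47 mod 4 = 3, so the flip contributes -1; sign now -1
(47/7): 47 mod 7 = 5, so (47/7) = (5/7)
flip (5/7) -> (7/5): both odd, 5 mod 4 = 1, 7 mod 4 = 3, so the flip contributes +1; sign now -1
(7/5): 7 mod 5 = 2, so (7/5) = (2/5)
factor out 2^1: 2 = 2^1·1; with 5 mod 8 = 5, (2/5) = -1; sign now +1; continue with (1/5)
reached (1/5) = 1, so the symbol is +1

1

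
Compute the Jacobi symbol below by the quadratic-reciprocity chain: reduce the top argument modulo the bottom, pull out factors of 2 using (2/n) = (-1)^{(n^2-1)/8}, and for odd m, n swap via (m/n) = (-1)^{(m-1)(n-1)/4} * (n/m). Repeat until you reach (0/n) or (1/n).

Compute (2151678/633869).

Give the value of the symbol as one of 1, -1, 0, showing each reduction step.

(2151678/633869): 2151678 mod 633869 = 250071, so (2151678/633869) = (250071/633869)
flip (250071/633869) -> (633869/250071): both odd, 250071 mod 4 = 3, 633869 mod 4 = 1, so the flip contributes +1; sign now +1
(633869/250071): 633869 mod 250071 = 133727, so (633869/250071) = (133727/250071)
flip (133727/250071) -> (250071/133727): both odd, 133727 mod 4 = 3, 250071 mod 4 = 3, so the flip contributes -1; sign now -1
(250071/133727): 250071 mod 133727 = 116344, so (250071/133727) = (116344/133727)
factor out 2^3: 116344 = 2^3·14543; with 133727 mod 8 = 7, (2/133727) = +1; sign now -1; continue with (14543/133727)
flip (14543/133727) -> (133727/14543): both odd, 14543 mod 4 = 3, 133727 mod 4 = 3, so the flip contributes -1; sign now +1
(133727/14543): 133727 mod 14543 = 2840, so (133727/14543) = (2840/14543)
factor out 2^3: 2840 = 2^3·355; with 14543 mod 8 = 7, (2/14543) = +1; sign now +1; continue with (355/14543)
flip (355/14543) -> (14543/355): both odd, 355 mod 4 = 3, 14543 mod 4 = 3, so the flip contributes -1; sign now -1
(14543/355): 14543 mod 355 = 343, so (14543/355) = (343/355)
flip (343/355) -> (355/343): both odd, 343 mod 4 = 3, 355 mod 4 = 3, so the flip contributes -1; sign now +1
(355/343): 355 mod 343 = 12, so (355/343) = (12/343)
factor out 2^2: 12 = 2^2·3; with 343 mod 8 = 7, (2/343) = +1; sign now +1; continue with (3/343)
flip (3/343) -> (343/3): both odd, 3 mod 4 = 3, 343 mod 4 = 3, so the flip contributes -1; sign now -1
(343/3): 343 mod 3 = 1, so (343/3) = (1/3)
reached (1/3) = 1, so the symbol is -1

-1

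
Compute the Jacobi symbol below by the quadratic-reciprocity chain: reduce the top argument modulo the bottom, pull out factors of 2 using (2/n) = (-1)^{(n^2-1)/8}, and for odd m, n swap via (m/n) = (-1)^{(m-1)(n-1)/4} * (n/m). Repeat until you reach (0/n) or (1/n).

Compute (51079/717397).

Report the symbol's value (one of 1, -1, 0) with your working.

1

flip (51079/717397) -> (717397/51079): both odd, 51079 mod 4 = 3, 717397 mod 4 = 1, so the flip contributes +1; sign now +1
(717397/51079): 717397 mod 51079 = 2291, so (717397/51079) = (2291/51079)
flip (2291/51079) -> (51079/2291): both odd, 2291 mod 4 = 3, 51079 mod 4 = 3, so the flip contributes -1; sign now -1
(51079/2291): 51079 mod 2291 = 677, so (51079/2291) = (677/2291)
flip (677/2291) -> (2291/677): both odd, 677 mod 4 = 1, 2291 mod 4 = 3, so the flip contributes +1; sign now -1
(2291/677): 2291 mod 677 = 260, so (2291/677) = (260/677)
factor out 2^2: 260 = 2^2·65; with 677 mod 8 = 5, (2/677) = -1; sign now -1; continue with (65/677)
flip (65/677) -> (677/65): both odd, 65 mod 4 = 1, 677 mod 4 = 1, so the flip contributes +1; sign now -1
(677/65): 677 mod 65 = 27, so (677/65) = (27/65)
flip (27/65) -> (65/27): both odd, 27 mod 4 = 3, 65 mod 4 = 1, so the flip contributes +1; sign now -1
(65/27): 65 mod 27 = 11, so (65/27) = (11/27)
flip (11/27) -> (27/11): both odd, 11 mod 4 = 3, 27 mod 4 = 3, so the flip contributes -1; sign now +1
(27/11): 27 mod 11 = 5, so (27/11) = (5/11)
flip (5/11) -> (11/5): both odd, 5 mod 4 = 1, 11 mod 4 = 3, so the flip contributes +1; sign now +1
(11/5): 11 mod 5 = 1, so (11/5) = (1/5)
reached (1/5) = 1, so the symbol is +1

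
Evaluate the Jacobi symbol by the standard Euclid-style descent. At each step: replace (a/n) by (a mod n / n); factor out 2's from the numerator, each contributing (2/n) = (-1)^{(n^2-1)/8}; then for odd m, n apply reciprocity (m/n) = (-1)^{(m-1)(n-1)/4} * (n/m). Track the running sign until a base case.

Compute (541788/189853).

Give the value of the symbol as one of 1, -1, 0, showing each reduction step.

1

(541788/189853) = (162082/189853)   [reduce mod 189853]
162082 = 2^1·81041; (2/189853) = -1 since 189853 mod 8 = 5, so (162082/189853) = (-1)^1·(81041/189853); sign now -1
reciprocity: (81041/189853) = +1·(189853/81041) since 81041 mod 4 = 1, 189853 mod 4 = 1; sign now -1
(189853/81041) = (27771/81041)   [reduce mod 81041]
reciprocity: (27771/81041) = +1·(81041/27771) since 27771 mod 4 = 3, 81041 mod 4 = 1; sign now -1
(81041/27771) = (25499/27771)   [reduce mod 27771]
reciprocity: (25499/27771) = -1·(27771/25499) since 25499 mod 4 = 3, 27771 mod 4 = 3; sign now +1
(27771/25499) = (2272/25499)   [reduce mod 25499]
2272 = 2^5·71; (2/25499) = -1 since 25499 mod 8 = 3, so (2272/25499) = (-1)^5·(71/25499); sign now -1
reciprocity: (71/25499) = -1·(25499/71) since 71 mod 4 = 3, 25499 mod 4 = 3; sign now +1
(25499/71) = (10/71)   [reduce mod 71]
10 = 2^1·5; (2/71) = +1 since 71 mod 8 = 7, so (10/71) = (+1)^1·(5/71); sign now +1
reciprocity: (5/71) = +1·(71/5) since 5 mod 4 = 1, 71 mod 4 = 3; sign now +1
(71/5) = (1/5)   [reduce mod 5]
(1/5) = 1; final value = sign = +1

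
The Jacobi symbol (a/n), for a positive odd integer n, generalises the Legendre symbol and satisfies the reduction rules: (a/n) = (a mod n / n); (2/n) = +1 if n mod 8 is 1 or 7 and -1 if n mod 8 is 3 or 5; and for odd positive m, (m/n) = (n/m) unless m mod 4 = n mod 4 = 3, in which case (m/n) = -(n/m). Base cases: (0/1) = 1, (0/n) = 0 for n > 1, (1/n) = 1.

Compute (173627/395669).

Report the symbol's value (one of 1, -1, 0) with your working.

reciprocity: (173627/395669) = +1·(395669/173627) since 173627 mod 4 = 3, 395669 mod 4 = 1; sign now +1
(395669/173627) = (48415/173627)   [reduce mod 173627]
reciprocity: (48415/173627) = -1·(173627/48415) since 48415 mod 4 = 3, 173627 mod 4 = 3; sign now -1
(173627/48415) = (28382/48415)   [reduce mod 48415]
28382 = 2^1·14191; (2/48415) = +1 since 48415 mod 8 = 7, so (28382/48415) = (+1)^1·(14191/48415); sign now -1
reciprocity: (14191/48415) = -1·(48415/14191) since 14191 mod 4 = 3, 48415 mod 4 = 3; sign now +1
(48415/14191) = (5842/14191)   [reduce mod 14191]
5842 = 2^1·2921; (2/14191) = +1 since 14191 mod 8 = 7, so (5842/14191) = (+1)^1·(2921/14191); sign now +1
reciprocity: (2921/14191) = +1·(14191/2921) since 2921 mod 4 = 1, 14191 mod 4 = 3; sign now +1
(14191/2921) = (2507/2921)   [reduce mod 2921]
reciprocity: (2507/2921) = +1·(2921/2507) since 2507 mod 4 = 3, 2921 mod 4 = 1; sign now +1
(2921/2507) = (414/2507)   [reduce mod 2507]
414 = 2^1·207; (2/2507) = -1 since 2507 mod 8 = 3, so (414/2507) = (-1)^1·(207/2507); sign now -1
reciprocity: (207/2507) = -1·(2507/207) since 207 mod 4 = 3, 2507 mod 4 = 3; sign now +1
(2507/207) = (23/207)   [reduce mod 207]
reciprocity: (23/207) = -1·(207/23) since 23 mod 4 = 3, 207 mod 4 = 3; sign now -1
(207/23) = (0/23)   [reduce mod 23]
(0/23) = 0   [gcd(a, n) > 1]; final value = 0

0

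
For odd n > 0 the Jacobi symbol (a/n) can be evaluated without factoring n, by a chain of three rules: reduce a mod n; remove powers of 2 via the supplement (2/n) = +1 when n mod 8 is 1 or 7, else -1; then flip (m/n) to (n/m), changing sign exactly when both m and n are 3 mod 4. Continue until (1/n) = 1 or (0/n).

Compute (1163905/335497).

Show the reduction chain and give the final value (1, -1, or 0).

1

(1163905/335497): 1163905 mod 335497 = 157414, so (1163905/335497) = (157414/335497)
factor out 2^1: 157414 = 2^1·78707; with 335497 mod 8 = 1, (2/335497) = +1; sign now +1; continue with (78707/335497)
flip (78707/335497) -> (335497/78707): both odd, 78707 mod 4 = 3, 335497 mod 4 = 1, so the flip contributes +1; sign now +1
(335497/78707): 335497 mod 78707 = 20669, so (335497/78707) = (20669/78707)
flip (20669/78707) -> (78707/20669): both odd, 20669 mod 4 = 1, 78707 mod 4 = 3, so the flip contributes +1; sign now +1
(78707/20669): 78707 mod 20669 = 16700, so (78707/20669) = (16700/20669)
factor out 2^2: 16700 = 2^2·4175; with 20669 mod 8 = 5, (2/20669) = -1; sign now +1; continue with (4175/20669)
flip (4175/20669) -> (20669/4175): both odd, 4175 mod 4 = 3, 20669 mod 4 = 1, so the flip contributes +1; sign now +1
(20669/4175): 20669 mod 4175 = 3969, so (20669/4175) = (3969/4175)
flip (3969/4175) -> (4175/3969): both odd, 3969 mod 4 = 1, 4175 mod 4 = 3, so the flip contributes +1; sign now +1
(4175/3969): 4175 mod 3969 = 206, so (4175/3969) = (206/3969)
factor out 2^1: 206 = 2^1·103; with 3969 mod 8 = 1, (2/3969) = +1; sign now +1; continue with (103/3969)
flip (103/3969) -> (3969/103): both odd, 103 mod 4 = 3, 3969 mod 4 = 1, so the flip contributes +1; sign now +1
(3969/103): 3969 mod 103 = 55, so (3969/103) = (55/103)
flip (55/103) -> (103/55): both odd, 55 mod 4 = 3, 103 mod 4 = 3, so the flip contributes -1; sign now -1
(103/55): 103 mod 55 = 48, so (103/55) = (48/55)
factor out 2^4: 48 = 2^4·3; with 55 mod 8 = 7, (2/55) = +1; sign now -1; continue with (3/55)
flip (3/55) -> (55/3): both odd, 3 mod 4 = 3, 55 mod 4 = 3, so the flip contributes -1; sign now +1
(55/3): 55 mod 3 = 1, so (55/3) = (1/3)
reached (1/3) = 1, so the symbol is +1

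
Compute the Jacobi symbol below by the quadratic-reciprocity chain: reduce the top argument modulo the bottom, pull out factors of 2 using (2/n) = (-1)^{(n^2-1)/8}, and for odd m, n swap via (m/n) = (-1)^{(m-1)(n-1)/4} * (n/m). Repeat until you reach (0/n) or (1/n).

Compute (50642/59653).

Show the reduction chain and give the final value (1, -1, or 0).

-1

factor out 2^1: 50642 = 2^1·25321; with 59653 mod 8 = 5, (2/59653) = -1; sign now -1; continue with (25321/59653)
flip (25321/59653) -> (59653/25321): both odd, 25321 mod 4 = 1, 59653 mod 4 = 1, so the flip contributes +1; sign now -1
(59653/25321): 59653 mod 25321 = 9011, so (59653/25321) = (9011/25321)
flip (9011/25321) -> (25321/9011): both odd, 9011 mod 4 = 3, 25321 mod 4 = 1, so the flip contributes +1; sign now -1
(25321/9011): 25321 mod 9011 = 7299, so (25321/9011) = (7299/9011)
flip (7299/9011) -> (9011/7299): both odd, 7299 mod 4 = 3, 9011 mod 4 = 3, so the flip contributes -1; sign now +1
(9011/7299): 9011 mod 7299 = 1712, so (9011/7299) = (1712/7299)
factor out 2^4: 1712 = 2^4·107; with 7299 mod 8 = 3, (2/7299) = -1; sign now +1; continue with (107/7299)
flip (107/7299) -> (7299/107): both odd, 107 mod 4 = 3, 7299 mod 4 = 3, so the flip contributes -1; sign now -1
(7299/107): 7299 mod 107 = 23, so (7299/107) = (23/107)
flip (23/107) -> (107/23): both odd, 23 mod 4 = 3, 107 mod 4 = 3, so the flip contributes -1; sign now +1
(107/23): 107 mod 23 = 15, so (107/23) = (15/23)
flip (15/23) -> (23/15): both odd, 15 mod 4 = 3, 23 mod 4 = 3, so the flip contributes -1; sign now -1
(23/15): 23 mod 15 = 8, so (23/15) = (8/15)
factor out 2^3: 8 = 2^3·1; with 15 mod 8 = 7, (2/15) = +1; sign now -1; continue with (1/15)
reached (1/15) = 1, so the symbol is -1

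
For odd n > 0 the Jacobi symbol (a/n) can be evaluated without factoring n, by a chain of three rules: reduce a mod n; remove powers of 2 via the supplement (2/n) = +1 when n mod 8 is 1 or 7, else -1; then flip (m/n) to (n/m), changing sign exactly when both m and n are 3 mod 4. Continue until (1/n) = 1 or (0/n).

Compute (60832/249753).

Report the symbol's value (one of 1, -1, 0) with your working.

factor out 2^5: 60832 = 2^5·1901; with 249753 mod 8 = 1, (2/249753) = +1; sign now +1; continue with (1901/249753)
flip (1901/249753) -> (249753/1901): both odd, 1901 mod 4 = 1, 249753 mod 4 = 1, so the flip contributes +1; sign now +1
(249753/1901): 249753 mod 1901 = 722, so (249753/1901) = (722/1901)
factor out 2^1: 722 = 2^1·361; with 1901 mod 8 = 5, (2/1901) = -1; sign now -1; continue with (361/1901)
flip (361/1901) -> (1901/361): both odd, 361 mod 4 = 1, 1901 mod 4 = 1, so the flip contributes +1; sign now -1
(1901/361): 1901 mod 361 = 96, so (1901/361) = (96/361)
factor out 2^5: 96 = 2^5·3; with 361 mod 8 = 1, (2/361) = +1; sign now -1; continue with (3/361)
flip (3/361) -> (361/3): both odd, 3 mod 4 = 3, 361 mod 4 = 1, so the flip contributes +1; sign now -1
(361/3): 361 mod 3 = 1, so (361/3) = (1/3)
reached (1/3) = 1, so the symbol is -1

-1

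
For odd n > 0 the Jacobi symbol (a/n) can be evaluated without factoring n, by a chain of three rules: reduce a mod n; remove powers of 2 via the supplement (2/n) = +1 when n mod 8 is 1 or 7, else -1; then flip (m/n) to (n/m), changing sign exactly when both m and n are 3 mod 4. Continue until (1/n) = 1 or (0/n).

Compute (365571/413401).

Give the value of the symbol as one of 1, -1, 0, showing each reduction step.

flip (365571/413401) -> (413401/365571): both odd, 365571 mod 4 = 3, 413401 mod 4 = 1, so the flip contributes +1; sign now +1
(413401/365571): 413401 mod 365571 = 47830, so (413401/365571) = (47830/365571)
factor out 2^1: 47830 = 2^1·23915; with 365571 mod 8 = 3, (2/365571) = -1; sign now -1; continue with (23915/365571)
flip (23915/365571) -> (365571/23915): both odd, 23915 mod 4 = 3, 365571 mod 4 = 3, so the flip contributes -1; sign now +1
(365571/23915): 365571 mod 23915 = 6846, so (365571/23915) = (6846/23915)
factor out 2^1: 6846 = 2^1·3423; with 23915 mod 8 = 3, (2/23915) = -1; sign now -1; continue with (3423/23915)
flip (3423/23915) -> (23915/3423): both odd, 3423 mod 4 = 3, 23915 mod 4 = 3, so the flip contributes -1; sign now +1
(23915/3423): 23915 mod 3423 = 3377, so (23915/3423) = (3377/3423)
flip (3377/3423) -> (3423/3377): both odd, 3377 mod 4 = 1, 3423 mod 4 = 3, so the flip contributes +1; sign now +1
(3423/3377): 3423 mod 3377 = 46, so (3423/3377) = (46/3377)
factor out 2^1: 46 = 2^1·23; with 3377 mod 8 = 1, (2/3377) = +1; sign now +1; continue with (23/3377)
flip (23/3377) -> (3377/23): both odd, 23 mod 4 = 3, 3377 mod 4 = 1, so the flip contributes +1; sign now +1
(3377/23): 3377 mod 23 = 19, so (3377/23) = (19/23)
flip (19/23) -> (23/19): both odd, 19 mod 4 = 3, 23 mod 4 = 3, so the flip contributes -1; sign now -1
(23/19): 23 mod 19 = 4, so (23/19) = (4/19)
factor out 2^2: 4 = 2^2·1; with 19 mod 8 = 3, (2/19) = -1; sign now -1; continue with (1/19)
reached (1/19) = 1, so the symbol is -1

-1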